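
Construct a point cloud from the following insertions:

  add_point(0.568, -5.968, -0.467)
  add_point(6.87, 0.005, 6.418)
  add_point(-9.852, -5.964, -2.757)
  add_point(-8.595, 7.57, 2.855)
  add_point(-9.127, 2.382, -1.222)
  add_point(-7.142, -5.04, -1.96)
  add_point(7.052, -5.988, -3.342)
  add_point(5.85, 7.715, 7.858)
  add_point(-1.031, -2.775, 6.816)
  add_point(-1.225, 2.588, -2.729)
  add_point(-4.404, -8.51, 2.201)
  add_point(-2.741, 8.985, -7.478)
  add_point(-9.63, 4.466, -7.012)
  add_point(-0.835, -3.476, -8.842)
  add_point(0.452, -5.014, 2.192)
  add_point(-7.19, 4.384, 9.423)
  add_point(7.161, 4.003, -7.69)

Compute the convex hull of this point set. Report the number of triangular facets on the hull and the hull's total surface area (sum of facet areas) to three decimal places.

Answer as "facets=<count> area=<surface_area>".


Extreme-point indices: [1, 2, 3, 6, 7, 8, 10, 11, 12, 13, 15, 16] — 12 of 17 on the boundary.

Triangle areas on the boundary:
  f1: (p13, p11, p16) → 57.3598
  f2: (p3, p15, p2) → 54.6126
  f3: (p10, p15, p2) → 58.2882
  f4: (p10, p13, p2) → 43.0257
  f5: (p12, p13, p2) → 56.8063
  f6: (p12, p13, p11) → 47.7960
  f7: (p12, p3, p2) → 58.3728
  f8: (p12, p3, p11) → 42.0850
  f9: (p6, p1, p16) → 61.7974
  f10: (p6, p13, p16) → 48.4986
  f11: (p6, p10, p1) → 71.4119
  f12: (p6, p10, p13) → 58.6494
  f13: (p7, p1, p15) → 53.3438
  f14: (p7, p3, p15) → 50.3462
  f15: (p7, p3, p11) → 89.9120
  f16: (p7, p11, p16) → 87.1914
  f17: (p7, p1, p16) → 57.7759
  f18: (p8, p1, p15) → 38.2778
  f19: (p8, p10, p15) → 36.2245
  f20: (p8, p10, p1) → 27.1523
Σ area = 1098.928

Euler characteristic 12−30+20 = 2 ✓

facets=20 area=1098.928


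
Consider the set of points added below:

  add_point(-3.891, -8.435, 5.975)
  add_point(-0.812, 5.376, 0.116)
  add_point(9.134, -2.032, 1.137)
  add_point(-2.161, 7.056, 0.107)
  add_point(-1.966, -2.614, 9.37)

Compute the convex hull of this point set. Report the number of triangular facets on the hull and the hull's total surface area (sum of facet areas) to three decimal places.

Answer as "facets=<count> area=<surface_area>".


5 of the 5 inputs are extreme points: [0, 1, 2, 3, 4].

Triangle areas on the boundary:
  f1: (p4, p2, p0) → 48.4436
  f2: (p4, p3, p0) → 45.3054
  f3: (p4, p3, p2) → 83.6048
  f4: (p1, p2, p0) → 87.0147
  f5: (p1, p3, p0) → 13.4535
  f6: (p1, p3, p2) → 3.5171
Σ area = 281.339

Check V−E+F: 5 − 9 + 6 = 2.

facets=6 area=281.339


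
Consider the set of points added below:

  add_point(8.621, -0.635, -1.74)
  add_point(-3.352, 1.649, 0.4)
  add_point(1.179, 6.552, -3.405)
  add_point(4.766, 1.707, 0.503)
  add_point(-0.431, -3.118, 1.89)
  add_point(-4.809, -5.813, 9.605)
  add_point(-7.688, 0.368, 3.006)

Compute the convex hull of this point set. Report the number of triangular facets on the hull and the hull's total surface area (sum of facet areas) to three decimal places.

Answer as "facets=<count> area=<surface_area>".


facets=10 area=308.419

7 of the 7 inputs are extreme points: [0, 1, 2, 3, 4, 5, 6].

Area of each hull facet:
  f1: (p5, p2, p6) → 52.9107
  f2: (p3, p2, p0) → 16.1286
  f3: (p3, p5, p0) → 32.7366
  f4: (p3, p5, p2) → 51.2552
  f5: (p4, p2, p0) → 48.0400
  f6: (p4, p5, p6) → 34.3436
  f7: (p4, p5, p0) → 28.1990
  f8: (p1, p2, p6) → 8.9906
  f9: (p1, p4, p6) → 15.0375
  f10: (p1, p4, p2) → 20.7777
Σ area = 308.419

Euler characteristic 7−15+10 = 2 ✓


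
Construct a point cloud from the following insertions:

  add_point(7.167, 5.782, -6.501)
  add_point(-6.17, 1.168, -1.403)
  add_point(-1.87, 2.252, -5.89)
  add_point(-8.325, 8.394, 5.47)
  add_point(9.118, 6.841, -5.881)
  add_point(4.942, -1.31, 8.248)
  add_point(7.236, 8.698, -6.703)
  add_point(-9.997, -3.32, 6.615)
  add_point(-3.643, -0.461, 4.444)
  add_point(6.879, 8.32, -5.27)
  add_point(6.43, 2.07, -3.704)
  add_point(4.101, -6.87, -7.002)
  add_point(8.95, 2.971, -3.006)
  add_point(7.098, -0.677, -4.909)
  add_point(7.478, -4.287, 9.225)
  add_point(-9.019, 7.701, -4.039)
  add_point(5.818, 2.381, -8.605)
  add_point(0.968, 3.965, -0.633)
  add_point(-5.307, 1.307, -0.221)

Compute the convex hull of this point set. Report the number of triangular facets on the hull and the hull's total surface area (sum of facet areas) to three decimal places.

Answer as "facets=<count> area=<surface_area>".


12 of the 19 inputs are extreme points: [3, 4, 5, 6, 7, 9, 11, 12, 13, 14, 15, 16].

Triangle areas on the boundary:
  f1: (p14, p11, p7) → 139.9422
  f2: (p15, p11, p7) → 140.7776
  f3: (p12, p14, p4) → 13.4657
  f4: (p16, p11, p4) → 20.4259
  f5: (p16, p15, p11) → 77.8814
  f6: (p3, p14, p7) → 104.9164
  f7: (p3, p15, p7) → 56.8156
  f8: (p13, p14, p11) → 52.3038
  f9: (p13, p12, p14) → 32.1215
  f10: (p13, p11, p4) → 12.4970
  f11: (p13, p12, p4) → 9.9188
  f12: (p6, p16, p4) → 8.5561
  f13: (p6, p16, p15) → 54.3364
  f14: (p6, p3, p15) → 78.5916
  f15: (p9, p14, p4) → 25.8549
  f16: (p9, p6, p4) → 2.0221
  f17: (p9, p6, p3) → 9.6566
  f18: (p5, p3, p14) → 8.0325
  f19: (p5, p9, p14) → 28.1543
  f20: (p5, p9, p3) → 128.9449
Σ area = 1005.215

Euler: V−E+F = 12−30+20 = 2.

facets=20 area=1005.215


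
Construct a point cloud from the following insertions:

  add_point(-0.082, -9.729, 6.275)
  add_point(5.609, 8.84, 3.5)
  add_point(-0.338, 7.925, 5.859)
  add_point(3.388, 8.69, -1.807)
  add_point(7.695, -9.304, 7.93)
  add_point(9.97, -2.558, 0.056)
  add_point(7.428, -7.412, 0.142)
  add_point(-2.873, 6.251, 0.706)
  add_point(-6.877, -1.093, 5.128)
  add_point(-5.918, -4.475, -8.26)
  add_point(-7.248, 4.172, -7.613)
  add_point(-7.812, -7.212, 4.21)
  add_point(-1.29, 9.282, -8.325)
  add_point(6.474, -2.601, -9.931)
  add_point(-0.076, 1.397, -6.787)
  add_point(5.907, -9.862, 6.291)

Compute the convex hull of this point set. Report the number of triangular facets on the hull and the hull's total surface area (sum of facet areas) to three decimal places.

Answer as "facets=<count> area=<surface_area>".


Extreme-point indices: [0, 1, 2, 3, 4, 5, 6, 8, 9, 10, 11, 12, 13, 15] — 14 of 16 on the boundary.

Triangle areas on the boundary:
  f1: (p6, p13, p5) → 28.6988
  f2: (p9, p13, p12) → 81.7792
  f3: (p9, p6, p13) → 70.4802
  f4: (p1, p2, p12) → 43.8028
  f5: (p1, p13, p5) → 66.3653
  f6: (p4, p6, p5) → 21.4878
  f7: (p4, p1, p5) → 64.2860
  f8: (p4, p1, p2) → 60.2857
  f9: (p4, p8, p2) → 93.9407
  f10: (p10, p9, p12) → 29.5747
  f11: (p10, p9, p11) → 56.2329
  f12: (p10, p8, p11) → 41.9546
  f13: (p10, p2, p12) → 55.9880
  f14: (p10, p8, p2) → 74.8727
  f15: (p3, p13, p12) → 55.0573
  f16: (p3, p1, p12) → 5.6602
  f17: (p3, p1, p13) → 36.3425
  f18: (p0, p9, p11) → 53.3744
  f19: (p0, p8, p11) → 26.0553
  f20: (p0, p4, p8) → 35.8150
  f21: (p15, p4, p6) → 7.9031
  f22: (p15, p0, p4) → 5.2120
  f23: (p15, p9, p6) → 50.9485
  f24: (p15, p0, p9) → 46.1161
Σ area = 1112.234

Euler characteristic 14−36+24 = 2 ✓

facets=24 area=1112.234


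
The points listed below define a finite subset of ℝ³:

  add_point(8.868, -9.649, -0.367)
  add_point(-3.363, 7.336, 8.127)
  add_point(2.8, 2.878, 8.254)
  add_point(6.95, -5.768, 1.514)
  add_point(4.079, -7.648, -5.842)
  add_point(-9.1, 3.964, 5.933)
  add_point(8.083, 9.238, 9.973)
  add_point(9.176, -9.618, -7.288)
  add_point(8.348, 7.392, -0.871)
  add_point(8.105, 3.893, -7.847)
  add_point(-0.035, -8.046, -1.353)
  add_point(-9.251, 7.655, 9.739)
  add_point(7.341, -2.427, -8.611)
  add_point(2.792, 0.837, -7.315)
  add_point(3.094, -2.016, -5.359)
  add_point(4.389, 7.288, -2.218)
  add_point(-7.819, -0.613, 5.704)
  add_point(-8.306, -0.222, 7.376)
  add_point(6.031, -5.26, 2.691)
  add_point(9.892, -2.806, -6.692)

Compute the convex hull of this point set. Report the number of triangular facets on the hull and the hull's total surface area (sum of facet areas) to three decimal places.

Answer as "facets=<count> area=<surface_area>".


facets=28 area=1056.794

Points on the hull: [0, 2, 4, 5, 6, 7, 8, 9, 10, 11, 12, 13, 15, 16, 17, 19] (16 of 20).

Per-facet area ½‖(b−a)×(c−a)‖:
  f1: (p0, p6, p19) → 95.9489
  f2: (p2, p6, p11) → 52.9080
  f3: (p2, p0, p6) → 61.6830
  f4: (p17, p10, p0) → 52.5014
  f5: (p17, p2, p11) → 47.1894
  f6: (p17, p2, p0) → 94.0833
  f7: (p7, p0, p19) → 23.7444
  f8: (p7, p10, p0) → 31.4534
  f9: (p15, p6, p11) → 106.5686
  f10: (p8, p6, p19) → 50.4961
  f11: (p8, p9, p19) → 26.4033
  f12: (p8, p15, p6) → 21.9633
  f13: (p8, p15, p9) → 15.4262
  f14: (p13, p15, p11) → 73.0820
  f15: (p13, p15, p9) → 22.3908
  f16: (p5, p17, p11) → 10.8130
  f17: (p5, p13, p11) → 35.7968
  f18: (p4, p7, p10) → 10.9325
  f19: (p4, p13, p10) → 26.4629
  f20: (p12, p13, p9) → 16.0355
  f21: (p12, p9, p19) → 10.2930
  f22: (p12, p7, p19) → 11.0492
  f23: (p12, p4, p7) → 18.3637
  f24: (p12, p4, p13) → 19.3843
  f25: (p16, p13, p10) → 71.2007
  f26: (p16, p5, p13) → 39.7994
  f27: (p16, p17, p10) → 6.8109
  f28: (p16, p5, p17) → 4.0097
Σ area = 1056.794

Euler characteristic 16−42+28 = 2 ✓


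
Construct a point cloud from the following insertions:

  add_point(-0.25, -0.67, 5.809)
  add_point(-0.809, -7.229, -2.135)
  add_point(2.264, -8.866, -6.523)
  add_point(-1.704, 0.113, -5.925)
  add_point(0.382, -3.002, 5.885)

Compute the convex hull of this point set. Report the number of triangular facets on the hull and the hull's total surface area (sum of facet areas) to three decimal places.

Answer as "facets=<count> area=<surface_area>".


facets=6 area=165.768

Points on the hull: [0, 1, 2, 3, 4] (5 of 5).

Per-facet area ½‖(b−a)×(c−a)‖:
  f1: (p0, p2, p3) → 58.1982
  f2: (p0, p4, p2) → 15.2272
  f3: (p1, p2, p3) → 23.2583
  f4: (p1, p4, p2) → 16.9179
  f5: (p1, p0, p3) → 41.9639
  f6: (p1, p0, p4) → 10.2027
Σ area = 165.768

Euler characteristic 5−9+6 = 2 ✓


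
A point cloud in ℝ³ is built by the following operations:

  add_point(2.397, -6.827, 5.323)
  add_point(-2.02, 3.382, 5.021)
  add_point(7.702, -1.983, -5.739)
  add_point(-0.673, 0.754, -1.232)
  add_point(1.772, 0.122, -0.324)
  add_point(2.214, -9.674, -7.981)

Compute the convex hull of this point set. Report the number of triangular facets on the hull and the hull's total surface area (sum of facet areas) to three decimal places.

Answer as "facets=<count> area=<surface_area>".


facets=6 area=304.088

Extreme-point indices: [0, 1, 2, 3, 5] — 5 of 6 on the boundary.

Facet areas (half cross-product norm):
  f1: (p0, p2, p1) → 71.9034
  f2: (p0, p5, p1) → 74.7275
  f3: (p0, p5, p2) → 60.5749
  f4: (p3, p2, p1) → 25.0350
  f5: (p3, p5, p1) → 24.3692
  f6: (p3, p5, p2) → 47.4778
Σ area = 304.088

Euler: V−E+F = 5−9+6 = 2.


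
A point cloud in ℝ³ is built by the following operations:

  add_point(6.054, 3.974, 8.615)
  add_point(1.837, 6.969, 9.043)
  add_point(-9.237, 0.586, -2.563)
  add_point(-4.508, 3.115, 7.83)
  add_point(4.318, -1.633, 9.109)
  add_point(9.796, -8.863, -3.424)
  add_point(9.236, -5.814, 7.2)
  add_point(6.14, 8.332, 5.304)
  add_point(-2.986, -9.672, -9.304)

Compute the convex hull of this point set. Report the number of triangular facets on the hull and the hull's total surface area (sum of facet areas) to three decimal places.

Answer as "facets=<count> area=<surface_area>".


facets=14 area=853.415

Extreme-point indices: [0, 1, 2, 3, 4, 5, 6, 7, 8] — 9 of 9 on the boundary.

Facet areas (half cross-product norm):
  f1: (p8, p7, p2) → 129.1028
  f2: (p8, p7, p5) → 137.9893
  f3: (p8, p3, p2) → 73.3782
  f4: (p8, p3, p4) → 105.0787
  f5: (p1, p3, p4) → 32.5388
  f6: (p1, p7, p2) → 50.1800
  f7: (p1, p3, p2) → 35.3472
  f8: (p6, p8, p5) → 72.4347
  f9: (p6, p8, p4) → 70.0528
  f10: (p6, p7, p5) → 79.8630
  f11: (p0, p1, p4) → 14.5673
  f12: (p0, p6, p4) → 18.5553
  f13: (p0, p1, p7) → 13.0385
  f14: (p0, p6, p7) → 21.2885
Σ area = 853.415

Euler characteristic 9−21+14 = 2 ✓


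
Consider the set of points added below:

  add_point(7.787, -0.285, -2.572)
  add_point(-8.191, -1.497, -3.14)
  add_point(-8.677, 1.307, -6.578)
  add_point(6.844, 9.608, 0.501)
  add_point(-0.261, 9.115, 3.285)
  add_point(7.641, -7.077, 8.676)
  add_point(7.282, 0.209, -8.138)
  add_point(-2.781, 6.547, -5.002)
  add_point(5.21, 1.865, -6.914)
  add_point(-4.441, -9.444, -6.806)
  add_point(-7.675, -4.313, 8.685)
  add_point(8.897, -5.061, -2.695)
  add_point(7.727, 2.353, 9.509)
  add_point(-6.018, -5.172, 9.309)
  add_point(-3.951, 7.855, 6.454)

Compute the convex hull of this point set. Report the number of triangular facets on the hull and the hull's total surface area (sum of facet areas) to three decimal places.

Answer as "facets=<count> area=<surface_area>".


facets=22 area=1169.090

Points on the hull: [1, 2, 3, 4, 5, 6, 7, 9, 10, 11, 12, 13, 14] (13 of 15).

Area of each hull facet:
  f1: (p12, p3, p11) → 78.3966
  f2: (p6, p3, p11) → 49.4489
  f3: (p9, p6, p2) → 83.8830
  f4: (p9, p6, p11) → 55.6978
  f5: (p5, p12, p11) → 54.7750
  f6: (p5, p13, p12) → 64.7740
  f7: (p5, p9, p11) → 84.3084
  f8: (p5, p9, p13) → 113.8629
  f9: (p10, p9, p13) → 16.3695
  f10: (p7, p6, p2) → 48.3198
  f11: (p7, p6, p3) → 64.0078
  f12: (p1, p9, p2) → 20.4539
  f13: (p1, p10, p2) → 11.9049
  f14: (p1, p10, p9) → 57.1341
  f15: (p4, p7, p3) → 34.4872
  f16: (p14, p13, p12) → 84.9790
  f17: (p14, p10, p13) → 12.3917
  f18: (p14, p12, p3) → 66.3984
  f19: (p14, p4, p3) → 7.1511
  f20: (p14, p10, p2) → 92.9769
  f21: (p14, p7, p2) → 45.7348
  f22: (p14, p4, p7) → 21.6342
Σ area = 1169.090

Check V−E+F: 13 − 33 + 22 = 2.


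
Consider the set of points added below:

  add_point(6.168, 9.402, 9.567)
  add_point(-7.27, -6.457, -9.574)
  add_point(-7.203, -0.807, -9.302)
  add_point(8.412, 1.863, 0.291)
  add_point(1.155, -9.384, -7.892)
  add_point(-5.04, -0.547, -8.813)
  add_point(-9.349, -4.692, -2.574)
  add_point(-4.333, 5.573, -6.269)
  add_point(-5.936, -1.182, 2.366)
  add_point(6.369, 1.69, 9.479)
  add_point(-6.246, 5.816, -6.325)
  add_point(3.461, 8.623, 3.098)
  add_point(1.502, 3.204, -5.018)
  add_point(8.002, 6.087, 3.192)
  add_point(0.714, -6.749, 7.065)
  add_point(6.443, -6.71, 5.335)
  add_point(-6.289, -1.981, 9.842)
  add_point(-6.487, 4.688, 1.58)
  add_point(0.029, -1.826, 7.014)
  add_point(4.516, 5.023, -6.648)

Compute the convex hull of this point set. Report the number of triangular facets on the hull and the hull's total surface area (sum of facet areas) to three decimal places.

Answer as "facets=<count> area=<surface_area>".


facets=26 area=1124.370

Extreme-point indices: [0, 1, 2, 3, 4, 6, 9, 10, 11, 13, 14, 15, 16, 17, 19] — 15 of 20 on the boundary.

Per-facet area ½‖(b−a)×(c−a)‖:
  f1: (p14, p4, p6) → 83.3096
  f2: (p14, p16, p6) → 56.8051
  f3: (p1, p4, p6) → 33.6533
  f4: (p19, p4, p3) → 62.4348
  f5: (p19, p1, p4) → 67.1157
  f6: (p2, p19, p10) → 39.4827
  f7: (p2, p19, p1) → 33.6206
  f8: (p2, p10, p6) → 29.2606
  f9: (p2, p1, p6) → 20.4224
  f10: (p17, p0, p16) → 81.2218
  f11: (p17, p0, p10) → 56.3699
  f12: (p17, p16, p6) → 54.8332
  f13: (p17, p10, p6) → 41.1521
  f14: (p15, p4, p3) → 71.5608
  f15: (p15, p14, p4) → 43.2065
  f16: (p9, p14, p16) → 46.4008
  f17: (p9, p0, p16) → 49.2057
  f18: (p9, p15, p14) → 27.7922
  f19: (p9, p15, p3) → 40.0730
  f20: (p13, p19, p3) → 21.8548
  f21: (p13, p0, p19) → 24.8578
  f22: (p13, p9, p3) → 20.1606
  f23: (p13, p9, p0) → 25.3545
  f24: (p11, p19, p10) → 55.6997
  f25: (p11, p0, p10) → 19.4121
  f26: (p11, p0, p19) → 19.1099
Σ area = 1124.370

Euler: V−E+F = 15−39+26 = 2.


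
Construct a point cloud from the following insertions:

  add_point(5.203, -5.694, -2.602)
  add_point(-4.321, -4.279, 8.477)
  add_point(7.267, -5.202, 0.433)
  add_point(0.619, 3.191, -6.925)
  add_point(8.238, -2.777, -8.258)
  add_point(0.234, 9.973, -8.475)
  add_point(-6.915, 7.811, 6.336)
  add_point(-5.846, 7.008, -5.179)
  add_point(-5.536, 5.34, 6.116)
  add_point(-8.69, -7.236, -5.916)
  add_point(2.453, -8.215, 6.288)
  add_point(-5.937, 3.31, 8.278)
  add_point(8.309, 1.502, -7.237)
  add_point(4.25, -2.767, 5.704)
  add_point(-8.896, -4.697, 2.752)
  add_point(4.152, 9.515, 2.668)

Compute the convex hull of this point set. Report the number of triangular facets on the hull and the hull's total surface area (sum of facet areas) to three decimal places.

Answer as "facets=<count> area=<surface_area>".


facets=24 area=1083.597

Extreme-point indices: [0, 1, 2, 4, 5, 6, 7, 9, 10, 11, 12, 13, 14, 15] — 14 of 16 on the boundary.

Facet areas (half cross-product norm):
  f1: (p9, p6, p14) → 50.6038
  f2: (p11, p1, p14) → 28.3605
  f3: (p11, p6, p14) → 22.8110
  f4: (p15, p5, p12) → 65.0383
  f5: (p15, p6, p5) → 69.6352
  f6: (p15, p11, p6) → 29.3825
  f7: (p4, p5, p12) → 19.3446
  f8: (p4, p9, p5) → 127.0833
  f9: (p7, p6, p5) → 38.2062
  f10: (p7, p9, p5) → 46.6818
  f11: (p7, p9, p6) → 83.8749
  f12: (p10, p1, p14) → 28.6472
  f13: (p10, p9, p14) → 55.1548
  f14: (p0, p4, p9) → 48.6815
  f15: (p0, p10, p9) → 68.9621
  f16: (p2, p4, p12) → 19.9483
  f17: (p2, p15, p12) → 67.3157
  f18: (p2, p0, p4) → 12.1664
  f19: (p2, p0, p10) → 14.7654
  f20: (p13, p2, p15) → 40.7797
  f21: (p13, p2, p10) → 18.7145
  f22: (p13, p15, p11) → 68.8914
  f23: (p13, p11, p1) → 35.4376
  f24: (p13, p10, p1) → 23.1105
Σ area = 1083.597

Check V−E+F: 14 − 36 + 24 = 2.


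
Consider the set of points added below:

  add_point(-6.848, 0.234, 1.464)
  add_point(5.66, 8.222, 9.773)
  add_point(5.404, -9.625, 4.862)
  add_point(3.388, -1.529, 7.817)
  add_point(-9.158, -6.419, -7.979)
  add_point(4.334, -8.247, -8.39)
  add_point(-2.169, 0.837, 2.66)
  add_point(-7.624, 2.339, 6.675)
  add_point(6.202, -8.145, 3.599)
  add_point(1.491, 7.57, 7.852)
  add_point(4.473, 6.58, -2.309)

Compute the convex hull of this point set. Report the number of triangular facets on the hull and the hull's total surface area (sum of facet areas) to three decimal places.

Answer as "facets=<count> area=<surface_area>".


Hull vertices (10/11): indices [0, 1, 2, 3, 4, 5, 7, 8, 9, 10].

Facet areas (half cross-product norm):
  f1: (p10, p5, p4) → 108.2659
  f2: (p10, p1, p8) → 94.6075
  f3: (p10, p5, p8) → 89.7762
  f4: (p3, p7, p1) → 59.5886
  f5: (p0, p7, p4) → 13.1748
  f6: (p0, p10, p4) → 77.9056
  f7: (p0, p10, p7) → 37.5904
  f8: (p9, p7, p1) → 11.1431
  f9: (p9, p10, p1) → 24.3505
  f10: (p9, p10, p7) → 56.0120
  f11: (p2, p1, p8) → 16.5738
  f12: (p2, p3, p1) → 20.7965
  f13: (p2, p3, p7) → 45.4428
  f14: (p2, p7, p4) → 141.8472
  f15: (p2, p5, p4) → 90.8526
  f16: (p2, p5, p8) → 10.8267
Σ area = 898.754

Euler characteristic 10−24+16 = 2 ✓

facets=16 area=898.754


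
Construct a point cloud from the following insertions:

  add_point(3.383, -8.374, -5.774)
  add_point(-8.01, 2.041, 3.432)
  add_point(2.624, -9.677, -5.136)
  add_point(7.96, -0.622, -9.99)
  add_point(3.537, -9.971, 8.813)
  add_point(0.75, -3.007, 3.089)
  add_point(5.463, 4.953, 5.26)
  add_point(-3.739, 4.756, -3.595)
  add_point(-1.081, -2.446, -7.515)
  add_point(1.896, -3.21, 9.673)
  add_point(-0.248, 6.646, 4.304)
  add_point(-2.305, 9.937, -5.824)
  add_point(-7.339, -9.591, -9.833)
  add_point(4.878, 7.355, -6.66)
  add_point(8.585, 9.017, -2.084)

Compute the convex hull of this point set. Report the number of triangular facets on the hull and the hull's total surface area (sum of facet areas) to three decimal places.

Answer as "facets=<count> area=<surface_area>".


Hull vertices (11/15): indices [1, 2, 3, 4, 6, 9, 10, 11, 12, 13, 14].

Facet areas (half cross-product norm):
  f1: (p3, p4, p14) → 130.9967
  f2: (p6, p4, p14) → 51.4003
  f3: (p2, p3, p4) → 74.0127
  f4: (p13, p3, p14) → 26.7494
  f5: (p13, p11, p14) → 21.5934
  f6: (p13, p11, p3) → 26.8969
  f7: (p9, p4, p1) → 38.5341
  f8: (p9, p6, p4) → 26.3769
  f9: (p10, p11, p14) → 54.0560
  f10: (p10, p6, p14) → 26.9416
  f11: (p10, p11, p1) → 48.9353
  f12: (p10, p9, p1) → 50.3866
  f13: (p10, p9, p6) → 29.9652
  f14: (p12, p11, p3) → 132.0035
  f15: (p12, p2, p3) → 62.0209
  f16: (p12, p11, p1) → 117.3424
  f17: (p12, p4, p1) → 149.8116
  f18: (p12, p2, p4) → 67.3579
Σ area = 1135.381

Euler: V−E+F = 11−27+18 = 2.

facets=18 area=1135.381


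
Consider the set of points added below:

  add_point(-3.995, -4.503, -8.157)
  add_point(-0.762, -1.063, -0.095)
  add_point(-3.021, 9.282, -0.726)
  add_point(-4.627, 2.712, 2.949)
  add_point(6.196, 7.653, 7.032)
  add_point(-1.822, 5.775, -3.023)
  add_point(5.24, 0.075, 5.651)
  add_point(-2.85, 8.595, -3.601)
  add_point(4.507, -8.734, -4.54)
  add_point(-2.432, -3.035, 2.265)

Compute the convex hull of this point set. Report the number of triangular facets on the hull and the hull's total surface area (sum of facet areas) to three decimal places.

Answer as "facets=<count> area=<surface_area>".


facets=12 area=557.475

Hull vertices (8/10): indices [0, 2, 3, 4, 6, 7, 8, 9].

Per-facet area ½‖(b−a)×(c−a)‖:
  f1: (p2, p4, p3) → 45.1687
  f2: (p6, p4, p3) → 40.8590
  f3: (p6, p8, p4) → 32.8539
  f4: (p7, p0, p8) → 69.1782
  f5: (p7, p8, p4) → 126.7351
  f6: (p7, p2, p4) → 15.0928
  f7: (p7, p2, p3) → 10.9477
  f8: (p7, p0, p3) → 57.4334
  f9: (p9, p6, p3) → 27.6305
  f10: (p9, p6, p8) → 49.9974
  f11: (p9, p0, p3) → 32.3670
  f12: (p9, p0, p8) → 49.2110
Σ area = 557.475

Euler characteristic 8−18+12 = 2 ✓


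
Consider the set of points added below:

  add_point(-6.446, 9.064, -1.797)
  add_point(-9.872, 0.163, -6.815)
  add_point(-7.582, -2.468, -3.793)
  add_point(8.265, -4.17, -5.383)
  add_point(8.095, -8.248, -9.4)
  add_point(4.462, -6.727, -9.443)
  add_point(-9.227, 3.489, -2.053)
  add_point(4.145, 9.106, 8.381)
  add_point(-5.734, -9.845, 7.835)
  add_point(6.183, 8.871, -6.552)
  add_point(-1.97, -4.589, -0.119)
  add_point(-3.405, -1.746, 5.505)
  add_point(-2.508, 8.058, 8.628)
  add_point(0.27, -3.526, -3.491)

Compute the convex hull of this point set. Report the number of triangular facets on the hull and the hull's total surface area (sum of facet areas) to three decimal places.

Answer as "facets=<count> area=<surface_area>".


facets=16 area=1153.507

Extreme-point indices: [0, 1, 3, 4, 5, 6, 7, 8, 9, 12] — 10 of 14 on the boundary.

Facet areas (half cross-product norm):
  f1: (p8, p7, p3) → 178.3207
  f2: (p9, p7, p3) → 99.7901
  f3: (p4, p8, p3) → 55.7957
  f4: (p4, p9, p3) → 29.3588
  f5: (p12, p8, p7) → 58.0030
  f6: (p5, p9, p1) → 120.4038
  f7: (p5, p4, p9) → 30.2042
  f8: (p5, p8, p1) → 139.8075
  f9: (p5, p4, p8) → 36.7396
  f10: (p6, p8, p1) → 49.5072
  f11: (p6, p12, p8) → 108.6079
  f12: (p0, p9, p7) → 89.4627
  f13: (p0, p12, p7) → 35.9771
  f14: (p0, p6, p12) → 34.6541
  f15: (p0, p9, p1) → 72.1834
  f16: (p0, p6, p1) → 14.6911
Σ area = 1153.507

Check V−E+F: 10 − 24 + 16 = 2.


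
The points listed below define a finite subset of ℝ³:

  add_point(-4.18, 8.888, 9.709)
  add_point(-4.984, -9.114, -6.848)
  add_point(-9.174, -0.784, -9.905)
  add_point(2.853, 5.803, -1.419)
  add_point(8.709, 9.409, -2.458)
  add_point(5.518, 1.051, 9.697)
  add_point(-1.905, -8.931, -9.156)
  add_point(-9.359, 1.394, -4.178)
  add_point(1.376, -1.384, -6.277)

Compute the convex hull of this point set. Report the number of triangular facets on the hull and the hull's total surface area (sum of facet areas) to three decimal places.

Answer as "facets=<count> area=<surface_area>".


Hull vertices (7/9): indices [0, 1, 2, 4, 5, 6, 7].

Triangle areas on the boundary:
  f1: (p0, p4, p7) → 138.8041
  f2: (p0, p1, p7) → 85.1800
  f3: (p5, p0, p4) → 92.5059
  f4: (p5, p0, p1) → 137.1913
  f5: (p2, p4, p7) → 59.6190
  f6: (p2, p1, p7) → 30.0677
  f7: (p6, p2, p4) → 116.8663
  f8: (p6, p2, p1) → 18.7772
  f9: (p6, p5, p4) → 159.1503
  f10: (p6, p5, p1) → 42.4757
Σ area = 880.637

Check V−E+F: 7 − 15 + 10 = 2.

facets=10 area=880.637


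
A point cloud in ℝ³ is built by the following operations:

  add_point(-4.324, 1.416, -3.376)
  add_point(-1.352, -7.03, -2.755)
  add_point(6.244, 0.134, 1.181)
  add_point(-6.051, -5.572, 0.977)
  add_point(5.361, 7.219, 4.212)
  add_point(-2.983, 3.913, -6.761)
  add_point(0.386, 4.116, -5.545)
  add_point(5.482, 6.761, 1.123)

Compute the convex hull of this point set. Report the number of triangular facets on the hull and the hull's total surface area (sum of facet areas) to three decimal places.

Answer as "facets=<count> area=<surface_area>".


facets=12 area=346.146

8 of the 8 inputs are extreme points: [0, 1, 2, 3, 4, 5, 6, 7].

Facet areas (half cross-product norm):
  f1: (p4, p2, p3) → 50.3606
  f2: (p1, p2, p3) → 34.0468
  f3: (p1, p5, p3) → 36.0722
  f4: (p0, p5, p3) → 6.8747
  f5: (p0, p4, p3) → 55.9173
  f6: (p0, p4, p5) → 30.0155
  f7: (p7, p4, p2) → 10.3189
  f8: (p7, p4, p5) → 13.9576
  f9: (p6, p1, p2) → 50.1962
  f10: (p6, p1, p5) → 20.7100
  f11: (p6, p7, p2) → 28.5912
  f12: (p6, p7, p5) → 9.0850
Σ area = 346.146

Euler: V−E+F = 8−18+12 = 2.


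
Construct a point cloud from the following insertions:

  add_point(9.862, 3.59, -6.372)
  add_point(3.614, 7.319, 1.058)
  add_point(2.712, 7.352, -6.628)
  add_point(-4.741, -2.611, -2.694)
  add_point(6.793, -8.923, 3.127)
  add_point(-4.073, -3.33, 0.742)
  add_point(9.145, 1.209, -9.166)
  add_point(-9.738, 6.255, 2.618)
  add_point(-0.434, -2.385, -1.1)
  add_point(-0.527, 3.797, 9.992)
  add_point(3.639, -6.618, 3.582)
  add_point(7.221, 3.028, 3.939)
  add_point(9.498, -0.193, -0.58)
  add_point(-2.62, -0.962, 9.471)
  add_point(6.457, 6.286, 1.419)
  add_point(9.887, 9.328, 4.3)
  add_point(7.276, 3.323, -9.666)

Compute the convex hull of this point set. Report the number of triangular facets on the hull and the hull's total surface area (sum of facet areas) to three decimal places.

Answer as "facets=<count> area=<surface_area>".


facets=20 area=930.042

Extreme-point indices: [0, 2, 3, 4, 5, 6, 7, 9, 12, 13, 15, 16] — 12 of 17 on the boundary.

Triangle areas on the boundary:
  f1: (p9, p15, p7) → 76.2810
  f2: (p9, p4, p15) → 103.6635
  f3: (p2, p15, p7) → 102.6629
  f4: (p2, p16, p15) → 44.7812
  f5: (p3, p2, p7) → 73.3670
  f6: (p3, p2, p16) → 44.2972
  f7: (p0, p16, p15) → 17.5694
  f8: (p13, p9, p7) → 30.9643
  f9: (p13, p9, p4) → 34.5906
  f10: (p12, p4, p15) → 41.1771
  f11: (p12, p0, p15) → 36.8719
  f12: (p6, p0, p16) → 5.2348
  f13: (p6, p3, p4) → 102.3073
  f14: (p6, p3, p16) → 21.4063
  f15: (p6, p12, p4) → 37.1329
  f16: (p6, p12, p0) → 12.4857
  f17: (p5, p3, p4) → 20.0030
  f18: (p5, p13, p4) → 55.8216
  f19: (p5, p3, p7) → 20.0623
  f20: (p5, p13, p7) → 49.3621
Σ area = 930.042

Euler: V−E+F = 12−30+20 = 2.


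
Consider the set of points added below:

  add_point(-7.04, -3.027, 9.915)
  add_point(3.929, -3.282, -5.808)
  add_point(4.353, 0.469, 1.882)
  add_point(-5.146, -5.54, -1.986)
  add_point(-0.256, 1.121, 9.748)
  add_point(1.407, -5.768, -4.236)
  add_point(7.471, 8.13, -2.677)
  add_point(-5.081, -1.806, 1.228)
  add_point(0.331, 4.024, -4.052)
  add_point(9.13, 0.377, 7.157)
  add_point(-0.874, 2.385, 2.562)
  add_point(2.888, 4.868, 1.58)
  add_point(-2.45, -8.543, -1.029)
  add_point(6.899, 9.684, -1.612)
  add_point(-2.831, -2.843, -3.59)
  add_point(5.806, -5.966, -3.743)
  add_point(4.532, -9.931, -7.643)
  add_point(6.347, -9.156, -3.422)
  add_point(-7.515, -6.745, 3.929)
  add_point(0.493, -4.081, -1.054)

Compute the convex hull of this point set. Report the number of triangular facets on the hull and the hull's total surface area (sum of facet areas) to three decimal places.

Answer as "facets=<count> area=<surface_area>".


Points on the hull: [0, 3, 4, 6, 7, 8, 9, 12, 13, 14, 16, 17, 18] (13 of 20).

Facet areas (half cross-product norm):
  f1: (p8, p0, p13) → 73.0158
  f2: (p6, p13, p9) → 12.3710
  f3: (p6, p8, p13) → 8.0023
  f4: (p6, p8, p16) → 60.5589
  f5: (p4, p13, p9) → 63.3279
  f6: (p4, p0, p9) → 24.0249
  f7: (p4, p0, p13) → 46.5065
  f8: (p17, p0, p9) → 119.1216
  f9: (p17, p6, p9) → 89.9839
  f10: (p17, p6, p16) → 39.3122
  f11: (p17, p0, p18) → 51.0367
  f12: (p7, p0, p18) → 21.5927
  f13: (p7, p8, p0) → 28.8157
  f14: (p7, p3, p18) → 14.2718
  f15: (p7, p3, p8) → 23.3798
  f16: (p12, p17, p18) → 16.9936
  f17: (p12, p17, p16) → 21.1166
  f18: (p12, p3, p18) → 13.3699
  f19: (p12, p3, p16) → 18.3481
  f20: (p14, p8, p16) → 39.9420
  f21: (p14, p3, p16) → 21.3217
  f22: (p14, p3, p8) → 6.4372
Σ area = 812.851

Euler characteristic 13−33+22 = 2 ✓

facets=22 area=812.851


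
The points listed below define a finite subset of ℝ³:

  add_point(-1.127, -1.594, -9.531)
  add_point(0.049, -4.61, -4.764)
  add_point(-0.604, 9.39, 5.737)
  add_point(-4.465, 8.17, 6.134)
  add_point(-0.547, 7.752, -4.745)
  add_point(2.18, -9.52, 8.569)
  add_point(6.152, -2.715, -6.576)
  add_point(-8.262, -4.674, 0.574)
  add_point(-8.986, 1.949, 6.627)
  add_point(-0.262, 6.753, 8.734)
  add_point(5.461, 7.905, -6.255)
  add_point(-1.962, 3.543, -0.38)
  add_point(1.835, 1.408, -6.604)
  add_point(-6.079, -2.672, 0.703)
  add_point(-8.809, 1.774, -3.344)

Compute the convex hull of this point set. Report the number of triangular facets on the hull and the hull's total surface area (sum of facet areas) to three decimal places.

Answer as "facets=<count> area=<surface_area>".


facets=20 area=907.157

12 of the 15 inputs are extreme points: [0, 1, 2, 3, 4, 5, 6, 7, 8, 9, 10, 14].

Area of each hull facet:
  f1: (p9, p5, p8) → 78.7211
  f2: (p3, p14, p8) → 38.3608
  f3: (p3, p9, p8) → 19.3028
  f4: (p3, p9, p2) → 8.0031
  f5: (p10, p9, p2) → 22.5688
  f6: (p10, p5, p6) → 84.9405
  f7: (p10, p9, p5) → 132.3485
  f8: (p0, p10, p6) → 41.4829
  f9: (p4, p3, p14) → 55.1147
  f10: (p4, p0, p14) → 46.9221
  f11: (p4, p0, p10) → 32.5625
  f12: (p4, p3, p2) → 21.5496
  f13: (p4, p10, p2) → 31.8934
  f14: (p7, p0, p14) → 39.4146
  f15: (p7, p14, p8) → 32.6386
  f16: (p7, p5, p8) → 62.9296
  f17: (p1, p5, p6) → 46.6069
  f18: (p1, p0, p6) → 18.7981
  f19: (p1, p7, p5) → 65.6671
  f20: (p1, p7, p0) → 27.3312
Σ area = 907.157

Euler characteristic 12−30+20 = 2 ✓


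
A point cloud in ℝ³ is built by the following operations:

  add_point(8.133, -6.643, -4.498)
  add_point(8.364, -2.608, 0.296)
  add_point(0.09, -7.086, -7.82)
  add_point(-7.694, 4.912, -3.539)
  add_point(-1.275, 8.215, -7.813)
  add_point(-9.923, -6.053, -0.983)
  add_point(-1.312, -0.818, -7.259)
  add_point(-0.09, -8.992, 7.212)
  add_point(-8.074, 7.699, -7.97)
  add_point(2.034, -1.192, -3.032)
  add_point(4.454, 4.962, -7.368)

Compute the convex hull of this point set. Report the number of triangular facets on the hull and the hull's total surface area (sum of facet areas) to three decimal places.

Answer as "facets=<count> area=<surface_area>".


Hull vertices (9/11): indices [0, 1, 2, 3, 4, 5, 7, 8, 10].

Area of each hull facet:
  f1: (p2, p8, p5) → 90.8648
  f2: (p2, p7, p5) → 76.6044
  f3: (p3, p8, p5) → 22.0484
  f4: (p3, p7, p5) → 73.7307
  f5: (p3, p7, p1) → 110.5995
  f6: (p0, p10, p1) → 35.7530
  f7: (p0, p10, p2) → 51.7758
  f8: (p0, p7, p1) → 39.5706
  f9: (p0, p2, p7) → 61.5704
  f10: (p4, p2, p8) → 52.3818
  f11: (p4, p10, p2) → 41.7508
  f12: (p4, p3, p8) → 17.8742
  f13: (p4, p3, p1) → 69.5312
  f14: (p4, p10, p1) → 28.2063
Σ area = 772.262

Euler characteristic 9−21+14 = 2 ✓

facets=14 area=772.262


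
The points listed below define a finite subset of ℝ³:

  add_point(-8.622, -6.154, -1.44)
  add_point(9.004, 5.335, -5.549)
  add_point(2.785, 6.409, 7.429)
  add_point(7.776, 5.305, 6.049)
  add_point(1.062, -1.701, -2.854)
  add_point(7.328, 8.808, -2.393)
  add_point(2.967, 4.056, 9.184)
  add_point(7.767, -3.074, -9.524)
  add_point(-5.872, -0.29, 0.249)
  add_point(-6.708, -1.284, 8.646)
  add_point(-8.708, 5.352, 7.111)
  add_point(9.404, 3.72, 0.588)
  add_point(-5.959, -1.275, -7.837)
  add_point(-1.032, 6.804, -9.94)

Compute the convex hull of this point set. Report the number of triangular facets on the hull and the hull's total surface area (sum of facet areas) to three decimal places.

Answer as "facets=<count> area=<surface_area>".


facets=20 area=970.910

Points on the hull: [0, 1, 2, 3, 5, 6, 7, 9, 10, 11, 12, 13] (12 of 14).

Triangle areas on the boundary:
  f1: (p9, p0, p10) → 39.8023
  f2: (p9, p7, p0) → 103.8070
  f3: (p5, p13, p10) → 102.7596
  f4: (p12, p0, p10) → 60.7416
  f5: (p12, p13, p10) → 80.2499
  f6: (p12, p7, p0) → 55.8572
  f7: (p12, p7, p13) → 61.3742
  f8: (p6, p9, p10) → 38.5218
  f9: (p6, p9, p7) → 113.8890
  f10: (p1, p7, p13) → 51.1088
  f11: (p1, p5, p13) → 27.2412
  f12: (p1, p7, p11) → 29.2905
  f13: (p1, p5, p11) → 14.4276
  f14: (p2, p5, p10) → 58.5529
  f15: (p2, p6, p10) → 16.9783
  f16: (p3, p5, p11) → 18.3301
  f17: (p3, p2, p5) → 24.0661
  f18: (p3, p2, p6) → 7.7670
  f19: (p3, p7, p11) → 17.8596
  f20: (p3, p6, p7) → 48.2851
Σ area = 970.910

Euler characteristic 12−30+20 = 2 ✓


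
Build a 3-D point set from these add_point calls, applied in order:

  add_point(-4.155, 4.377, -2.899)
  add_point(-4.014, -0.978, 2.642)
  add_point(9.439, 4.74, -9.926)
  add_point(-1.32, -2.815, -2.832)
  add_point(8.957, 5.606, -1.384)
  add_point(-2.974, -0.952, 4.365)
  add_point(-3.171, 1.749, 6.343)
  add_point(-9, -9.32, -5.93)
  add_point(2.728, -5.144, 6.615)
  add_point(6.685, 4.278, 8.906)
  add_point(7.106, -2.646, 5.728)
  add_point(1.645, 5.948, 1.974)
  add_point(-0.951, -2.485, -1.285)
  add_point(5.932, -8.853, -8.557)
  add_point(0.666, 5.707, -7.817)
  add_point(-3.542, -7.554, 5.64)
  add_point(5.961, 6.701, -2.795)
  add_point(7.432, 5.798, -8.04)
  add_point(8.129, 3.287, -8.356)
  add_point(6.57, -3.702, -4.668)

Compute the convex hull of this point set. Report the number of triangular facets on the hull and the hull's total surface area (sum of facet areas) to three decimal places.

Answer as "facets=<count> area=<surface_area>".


14 of the 20 inputs are extreme points: [0, 2, 4, 6, 7, 8, 9, 10, 11, 13, 14, 15, 16, 17].

Per-facet area ½‖(b−a)×(c−a)‖:
  f1: (p13, p2, p7) → 102.3363
  f2: (p14, p2, p7) → 72.5767
  f3: (p4, p9, p16) → 17.9472
  f4: (p15, p13, p7) → 94.4394
  f5: (p17, p14, p2) → 7.1706
  f6: (p17, p14, p16) → 17.8581
  f7: (p17, p4, p2) → 8.9428
  f8: (p17, p4, p16) → 9.5775
  f9: (p11, p9, p16) → 27.5665
  f10: (p11, p14, p16) → 23.8476
  f11: (p10, p4, p9) → 38.6303
  f12: (p10, p13, p2) → 104.6227
  f13: (p10, p4, p2) → 38.9209
  f14: (p8, p15, p13) → 54.0802
  f15: (p8, p10, p13) → 39.7705
  f16: (p8, p15, p9) → 25.3869
  f17: (p8, p10, p9) → 18.4753
  f18: (p0, p11, p14) → 26.9613
  f19: (p0, p14, p7) → 50.3128
  f20: (p6, p0, p11) → 29.2010
  f21: (p6, p11, p9) → 33.1600
  f22: (p6, p0, p7) → 71.6561
  f23: (p6, p15, p9) → 46.7936
  f24: (p6, p15, p7) → 58.8048
Σ area = 1019.039

Euler: V−E+F = 14−36+24 = 2.

facets=24 area=1019.039


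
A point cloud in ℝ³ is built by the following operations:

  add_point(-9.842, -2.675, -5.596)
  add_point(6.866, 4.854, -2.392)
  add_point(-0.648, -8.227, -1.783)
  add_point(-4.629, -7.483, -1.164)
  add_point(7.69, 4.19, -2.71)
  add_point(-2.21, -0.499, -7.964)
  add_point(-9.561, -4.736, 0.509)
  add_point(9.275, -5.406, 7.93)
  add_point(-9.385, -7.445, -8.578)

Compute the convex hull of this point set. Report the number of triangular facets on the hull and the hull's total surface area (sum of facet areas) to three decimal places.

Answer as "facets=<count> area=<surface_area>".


Points on the hull: [0, 1, 2, 3, 4, 5, 6, 7, 8] (9 of 9).

Per-facet area ½‖(b−a)×(c−a)‖:
  f1: (p6, p1, p0) → 59.8351
  f2: (p6, p1, p7) → 134.8038
  f3: (p6, p8, p0) → 17.7276
  f4: (p5, p1, p0) → 35.9121
  f5: (p5, p8, p0) → 23.3711
  f6: (p3, p6, p7) → 43.1513
  f7: (p3, p6, p8) → 25.3252
  f8: (p4, p1, p7) → 7.6696
  f9: (p4, p5, p1) → 6.4969
  f10: (p2, p3, p7) → 24.4152
  f11: (p2, p3, p8) → 16.5511
  f12: (p2, p4, p7) → 91.1805
  f13: (p2, p5, p8) → 46.2366
  f14: (p2, p4, p5) → 60.5749
Σ area = 593.251

Euler: V−E+F = 9−21+14 = 2.

facets=14 area=593.251


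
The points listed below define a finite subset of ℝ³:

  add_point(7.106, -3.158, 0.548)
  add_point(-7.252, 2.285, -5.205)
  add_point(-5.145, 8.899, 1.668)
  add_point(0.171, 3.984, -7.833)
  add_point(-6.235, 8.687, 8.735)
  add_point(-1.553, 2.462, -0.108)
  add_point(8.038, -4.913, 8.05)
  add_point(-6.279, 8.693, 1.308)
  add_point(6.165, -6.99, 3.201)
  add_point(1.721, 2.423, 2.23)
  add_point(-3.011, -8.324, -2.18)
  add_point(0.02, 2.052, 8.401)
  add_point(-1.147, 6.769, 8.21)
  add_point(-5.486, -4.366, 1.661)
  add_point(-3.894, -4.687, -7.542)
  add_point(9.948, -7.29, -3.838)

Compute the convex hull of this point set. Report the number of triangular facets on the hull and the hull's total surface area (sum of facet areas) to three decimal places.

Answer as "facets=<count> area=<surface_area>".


Extreme-point indices: [0, 1, 2, 3, 4, 6, 7, 8, 10, 11, 12, 13, 14, 15] — 14 of 16 on the boundary.

Triangle areas on the boundary:
  f1: (p14, p10, p15) → 42.8441
  f2: (p13, p4, p1) → 69.4919
  f3: (p13, p14, p1) → 34.8589
  f4: (p13, p14, p10) → 19.6626
  f5: (p13, p6, p10) → 44.8985
  f6: (p8, p10, p15) → 42.8286
  f7: (p8, p6, p15) → 17.5941
  f8: (p8, p6, p10) → 19.2409
  f9: (p3, p14, p1) → 31.1090
  f10: (p3, p14, p15) → 67.8332
  f11: (p7, p4, p1) → 24.0675
  f12: (p7, p2, p4) → 4.2724
  f13: (p7, p3, p1) → 37.0064
  f14: (p7, p3, p2) → 7.1675
  f15: (p11, p6, p4) → 4.8227
  f16: (p11, p13, p4) → 49.0609
  f17: (p11, p13, p6) → 57.4370
  f18: (p12, p3, p2) → 45.0236
  f19: (p12, p6, p4) → 21.2074
  f20: (p12, p2, p4) → 19.0320
  f21: (p0, p3, p15) → 42.8994
  f22: (p0, p12, p3) → 92.3016
  f23: (p0, p6, p15) → 23.1530
  f24: (p0, p12, p6) → 55.9592
Σ area = 873.773

Euler characteristic 14−36+24 = 2 ✓

facets=24 area=873.773


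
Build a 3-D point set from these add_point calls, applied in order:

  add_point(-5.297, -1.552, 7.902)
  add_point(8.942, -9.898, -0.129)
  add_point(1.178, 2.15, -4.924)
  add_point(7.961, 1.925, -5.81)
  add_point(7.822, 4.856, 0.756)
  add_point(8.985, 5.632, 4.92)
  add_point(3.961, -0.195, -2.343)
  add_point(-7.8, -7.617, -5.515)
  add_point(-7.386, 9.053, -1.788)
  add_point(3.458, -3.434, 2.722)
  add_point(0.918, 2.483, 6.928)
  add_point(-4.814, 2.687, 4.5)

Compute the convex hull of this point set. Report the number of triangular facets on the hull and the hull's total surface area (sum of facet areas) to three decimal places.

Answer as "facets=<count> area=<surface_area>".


facets=14 area=881.102

9 of the 12 inputs are extreme points: [0, 1, 2, 3, 4, 5, 7, 8, 10].

Facet areas (half cross-product norm):
  f1: (p0, p8, p7) → 102.4402
  f2: (p10, p8, p5) → 59.2336
  f3: (p10, p0, p8) → 50.5719
  f4: (p2, p8, p7) → 75.8507
  f5: (p2, p3, p7) → 34.9158
  f6: (p2, p3, p8) → 23.6230
  f7: (p4, p8, p5) → 32.7904
  f8: (p4, p3, p5) → 5.7096
  f9: (p4, p3, p8) → 57.4524
  f10: (p1, p3, p5) → 74.4151
  f11: (p1, p3, p7) → 110.6133
  f12: (p1, p10, p5) → 69.9002
  f13: (p1, p10, p0) → 61.0206
  f14: (p1, p0, p7) → 122.5646
Σ area = 881.102

Euler: V−E+F = 9−21+14 = 2.


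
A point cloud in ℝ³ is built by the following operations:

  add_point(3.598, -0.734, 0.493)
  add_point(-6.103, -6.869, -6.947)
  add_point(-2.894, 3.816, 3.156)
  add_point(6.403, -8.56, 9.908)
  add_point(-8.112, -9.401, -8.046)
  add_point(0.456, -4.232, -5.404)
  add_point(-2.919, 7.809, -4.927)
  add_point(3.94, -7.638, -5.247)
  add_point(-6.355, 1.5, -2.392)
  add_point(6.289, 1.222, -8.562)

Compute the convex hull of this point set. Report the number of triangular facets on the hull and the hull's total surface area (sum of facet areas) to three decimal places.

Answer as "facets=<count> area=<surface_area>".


facets=12 area=742.214

Hull vertices (8/10): indices [0, 2, 3, 4, 6, 7, 8, 9].

Area of each hull facet:
  f1: (p9, p6, p4) → 101.4329
  f2: (p2, p3, p4) → 151.5065
  f3: (p7, p3, p4) → 89.4242
  f4: (p7, p9, p4) → 58.3923
  f5: (p7, p9, p3) → 70.1936
  f6: (p8, p6, p4) → 36.3087
  f7: (p8, p2, p4) → 29.4730
  f8: (p8, p2, p6) → 25.6812
  f9: (p0, p9, p6) → 52.7964
  f10: (p0, p2, p6) → 37.6646
  f11: (p0, p9, p3) → 38.8253
  f12: (p0, p2, p3) → 50.5153
Σ area = 742.214

Euler characteristic 8−18+12 = 2 ✓
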